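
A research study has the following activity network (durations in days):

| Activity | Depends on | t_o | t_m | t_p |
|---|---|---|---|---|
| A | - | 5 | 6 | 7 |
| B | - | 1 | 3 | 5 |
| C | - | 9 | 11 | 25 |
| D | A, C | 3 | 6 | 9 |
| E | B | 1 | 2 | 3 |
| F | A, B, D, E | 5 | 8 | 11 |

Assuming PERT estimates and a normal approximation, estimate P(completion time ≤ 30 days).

te_A = (5 + 4·6 + 7)/6 = 36/6 = 6; σ²_A = ((7−5)/6)² = 0.111
te_B = (1 + 4·3 + 5)/6 = 18/6 = 3; σ²_B = ((5−1)/6)² = 0.444
te_C = (9 + 4·11 + 25)/6 = 78/6 = 13; σ²_C = ((25−9)/6)² = 7.111
te_D = (3 + 4·6 + 9)/6 = 36/6 = 6; σ²_D = ((9−3)/6)² = 1.000
te_E = (1 + 4·2 + 3)/6 = 12/6 = 2; σ²_E = ((3−1)/6)² = 0.111
te_F = (5 + 4·8 + 11)/6 = 48/6 = 8; σ²_F = ((11−5)/6)² = 1.000

Forward pass:
ES_A = 0; EF_A = 6
ES_B = 0; EF_B = 3
ES_C = 0; EF_C = 13
ES_D = max(EF_A=6, EF_C=13) = 13; EF_D = 13+6 = 19
ES_E = 3; EF_E = 3+2 = 5
ES_F = max(EF_A=6, EF_B=3, EF_D=19, EF_E=5) = 19; EF_F = 19+8 = 27
Expected project duration μ = 27 days. Critical path: C → D → F.

Variance along critical path = 7.111 + 1.000 + 1.000 = 9.111; σ = √9.111 = 3.018 days.
Z = (30 − 27) / 3.018 = 0.994
P(T ≤ 30) = Φ(0.994) ≈ 0.840

0.840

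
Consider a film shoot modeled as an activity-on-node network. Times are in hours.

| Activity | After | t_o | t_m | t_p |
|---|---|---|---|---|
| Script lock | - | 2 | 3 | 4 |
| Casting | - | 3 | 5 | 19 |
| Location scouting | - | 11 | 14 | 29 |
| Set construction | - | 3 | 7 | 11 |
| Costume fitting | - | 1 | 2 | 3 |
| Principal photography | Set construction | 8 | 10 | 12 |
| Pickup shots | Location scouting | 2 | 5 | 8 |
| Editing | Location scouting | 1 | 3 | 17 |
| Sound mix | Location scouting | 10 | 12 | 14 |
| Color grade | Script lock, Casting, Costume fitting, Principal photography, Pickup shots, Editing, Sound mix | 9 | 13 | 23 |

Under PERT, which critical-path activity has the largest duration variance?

te_Script lock = (2 + 4·3 + 4)/6 = 18/6 = 3; σ²_Script lock = ((4−2)/6)² = 0.111
te_Casting = (3 + 4·5 + 19)/6 = 42/6 = 7; σ²_Casting = ((19−3)/6)² = 7.111
te_Location scouting = (11 + 4·14 + 29)/6 = 96/6 = 16; σ²_Location scouting = ((29−11)/6)² = 9.000
te_Set construction = (3 + 4·7 + 11)/6 = 42/6 = 7; σ²_Set construction = ((11−3)/6)² = 1.778
te_Costume fitting = (1 + 4·2 + 3)/6 = 12/6 = 2; σ²_Costume fitting = ((3−1)/6)² = 0.111
te_Principal photography = (8 + 4·10 + 12)/6 = 60/6 = 10; σ²_Principal photography = ((12−8)/6)² = 0.444
te_Pickup shots = (2 + 4·5 + 8)/6 = 30/6 = 5; σ²_Pickup shots = ((8−2)/6)² = 1.000
te_Editing = (1 + 4·3 + 17)/6 = 30/6 = 5; σ²_Editing = ((17−1)/6)² = 7.111
te_Sound mix = (10 + 4·12 + 14)/6 = 72/6 = 12; σ²_Sound mix = ((14−10)/6)² = 0.444
te_Color grade = (9 + 4·13 + 23)/6 = 84/6 = 14; σ²_Color grade = ((23−9)/6)² = 5.444

Forward pass:
ES_Script lock = 0; EF_Script lock = 3
ES_Casting = 0; EF_Casting = 7
ES_Location scouting = 0; EF_Location scouting = 16
ES_Set construction = 0; EF_Set construction = 7
ES_Costume fitting = 0; EF_Costume fitting = 2
ES_Principal photography = 7; EF_Principal photography = 7+10 = 17
ES_Pickup shots = 16; EF_Pickup shots = 16+5 = 21
ES_Editing = 16; EF_Editing = 16+5 = 21
ES_Sound mix = 16; EF_Sound mix = 16+12 = 28
ES_Color grade = max(EF_Script lock=3, EF_Casting=7, EF_Costume fitting=2, EF_Principal photography=17, EF_Pickup shots=21, EF_Editing=21, EF_Sound mix=28) = 28; EF_Color grade = 28+14 = 42
Expected project duration μ = 42 hours. Critical path: Location scouting → Sound mix → Color grade.

Variances on critical path: σ²_Location scouting=9.000, σ²_Sound mix=0.444, σ²_Color grade=5.444.
Largest is σ²_Location scouting = 9.000.

Location scouting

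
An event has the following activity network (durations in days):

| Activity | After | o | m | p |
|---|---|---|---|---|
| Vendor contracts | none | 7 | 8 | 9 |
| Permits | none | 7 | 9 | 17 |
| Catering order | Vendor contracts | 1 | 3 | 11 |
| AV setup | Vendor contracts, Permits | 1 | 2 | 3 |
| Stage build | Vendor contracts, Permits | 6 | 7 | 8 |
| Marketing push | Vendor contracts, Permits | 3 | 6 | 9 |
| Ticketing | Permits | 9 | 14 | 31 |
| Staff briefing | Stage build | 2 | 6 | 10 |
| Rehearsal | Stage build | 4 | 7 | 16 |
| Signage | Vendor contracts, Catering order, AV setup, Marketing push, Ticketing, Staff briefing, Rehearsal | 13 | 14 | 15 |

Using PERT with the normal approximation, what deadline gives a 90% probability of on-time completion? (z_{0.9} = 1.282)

45.2 days

te_Vendor contracts = (7 + 4·8 + 9)/6 = 48/6 = 8; σ²_Vendor contracts = ((9−7)/6)² = 0.111
te_Permits = (7 + 4·9 + 17)/6 = 60/6 = 10; σ²_Permits = ((17−7)/6)² = 2.778
te_Catering order = (1 + 4·3 + 11)/6 = 24/6 = 4; σ²_Catering order = ((11−1)/6)² = 2.778
te_AV setup = (1 + 4·2 + 3)/6 = 12/6 = 2; σ²_AV setup = ((3−1)/6)² = 0.111
te_Stage build = (6 + 4·7 + 8)/6 = 42/6 = 7; σ²_Stage build = ((8−6)/6)² = 0.111
te_Marketing push = (3 + 4·6 + 9)/6 = 36/6 = 6; σ²_Marketing push = ((9−3)/6)² = 1.000
te_Ticketing = (9 + 4·14 + 31)/6 = 96/6 = 16; σ²_Ticketing = ((31−9)/6)² = 13.444
te_Staff briefing = (2 + 4·6 + 10)/6 = 36/6 = 6; σ²_Staff briefing = ((10−2)/6)² = 1.778
te_Rehearsal = (4 + 4·7 + 16)/6 = 48/6 = 8; σ²_Rehearsal = ((16−4)/6)² = 4.000
te_Signage = (13 + 4·14 + 15)/6 = 84/6 = 14; σ²_Signage = ((15−13)/6)² = 0.111

Forward pass:
ES_Vendor contracts = 0; EF_Vendor contracts = 8
ES_Permits = 0; EF_Permits = 10
ES_Catering order = 8; EF_Catering order = 8+4 = 12
ES_AV setup = max(EF_Vendor contracts=8, EF_Permits=10) = 10; EF_AV setup = 10+2 = 12
ES_Stage build = max(EF_Vendor contracts=8, EF_Permits=10) = 10; EF_Stage build = 10+7 = 17
ES_Marketing push = max(EF_Vendor contracts=8, EF_Permits=10) = 10; EF_Marketing push = 10+6 = 16
ES_Ticketing = 10; EF_Ticketing = 10+16 = 26
ES_Staff briefing = 17; EF_Staff briefing = 17+6 = 23
ES_Rehearsal = 17; EF_Rehearsal = 17+8 = 25
ES_Signage = max(EF_Vendor contracts=8, EF_Catering order=12, EF_AV setup=12, EF_Marketing push=16, EF_Ticketing=26, EF_Staff briefing=23, EF_Rehearsal=25) = 26; EF_Signage = 26+14 = 40
Expected project duration μ = 40 days. Critical path: Permits → Ticketing → Signage.

Variance along critical path = 2.778 + 13.444 + 0.111 = 16.333; σ = 4.041 days.
D = μ + z·σ = 40 + 1.282·4.041 = 45.2 days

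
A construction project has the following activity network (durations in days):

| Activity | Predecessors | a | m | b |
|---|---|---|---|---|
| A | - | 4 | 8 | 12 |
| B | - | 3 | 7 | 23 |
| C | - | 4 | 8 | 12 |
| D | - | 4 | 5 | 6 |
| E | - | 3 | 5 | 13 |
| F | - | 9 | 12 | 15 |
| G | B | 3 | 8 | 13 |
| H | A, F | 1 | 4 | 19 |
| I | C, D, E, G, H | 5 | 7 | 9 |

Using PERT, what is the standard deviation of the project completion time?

te_A = (4 + 4·8 + 12)/6 = 48/6 = 8; σ²_A = ((12−4)/6)² = 1.778
te_B = (3 + 4·7 + 23)/6 = 54/6 = 9; σ²_B = ((23−3)/6)² = 11.111
te_C = (4 + 4·8 + 12)/6 = 48/6 = 8; σ²_C = ((12−4)/6)² = 1.778
te_D = (4 + 4·5 + 6)/6 = 30/6 = 5; σ²_D = ((6−4)/6)² = 0.111
te_E = (3 + 4·5 + 13)/6 = 36/6 = 6; σ²_E = ((13−3)/6)² = 2.778
te_F = (9 + 4·12 + 15)/6 = 72/6 = 12; σ²_F = ((15−9)/6)² = 1.000
te_G = (3 + 4·8 + 13)/6 = 48/6 = 8; σ²_G = ((13−3)/6)² = 2.778
te_H = (1 + 4·4 + 19)/6 = 36/6 = 6; σ²_H = ((19−1)/6)² = 9.000
te_I = (5 + 4·7 + 9)/6 = 42/6 = 7; σ²_I = ((9−5)/6)² = 0.444

Forward pass:
ES_A = 0; EF_A = 8
ES_B = 0; EF_B = 9
ES_C = 0; EF_C = 8
ES_D = 0; EF_D = 5
ES_E = 0; EF_E = 6
ES_F = 0; EF_F = 12
ES_G = 9; EF_G = 9+8 = 17
ES_H = max(EF_A=8, EF_F=12) = 12; EF_H = 12+6 = 18
ES_I = max(EF_C=8, EF_D=5, EF_E=6, EF_G=17, EF_H=18) = 18; EF_I = 18+7 = 25
Expected project duration μ = 25 days. Critical path: F → H → I.

Variance along critical path = 1.000 + 9.000 + 0.444 = 10.444
σ = √10.444 = 3.232 days

3.23 days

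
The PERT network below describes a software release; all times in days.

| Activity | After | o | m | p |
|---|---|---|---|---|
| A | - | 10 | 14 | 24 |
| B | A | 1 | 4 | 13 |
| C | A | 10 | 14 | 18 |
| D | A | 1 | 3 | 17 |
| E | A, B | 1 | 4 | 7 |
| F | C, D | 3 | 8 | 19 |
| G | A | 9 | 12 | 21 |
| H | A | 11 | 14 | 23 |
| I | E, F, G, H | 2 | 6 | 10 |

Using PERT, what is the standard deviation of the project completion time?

4.01 days

te_A = (10 + 4·14 + 24)/6 = 90/6 = 15; σ²_A = ((24−10)/6)² = 5.444
te_B = (1 + 4·4 + 13)/6 = 30/6 = 5; σ²_B = ((13−1)/6)² = 4.000
te_C = (10 + 4·14 + 18)/6 = 84/6 = 14; σ²_C = ((18−10)/6)² = 1.778
te_D = (1 + 4·3 + 17)/6 = 30/6 = 5; σ²_D = ((17−1)/6)² = 7.111
te_E = (1 + 4·4 + 7)/6 = 24/6 = 4; σ²_E = ((7−1)/6)² = 1.000
te_F = (3 + 4·8 + 19)/6 = 54/6 = 9; σ²_F = ((19−3)/6)² = 7.111
te_G = (9 + 4·12 + 21)/6 = 78/6 = 13; σ²_G = ((21−9)/6)² = 4.000
te_H = (11 + 4·14 + 23)/6 = 90/6 = 15; σ²_H = ((23−11)/6)² = 4.000
te_I = (2 + 4·6 + 10)/6 = 36/6 = 6; σ²_I = ((10−2)/6)² = 1.778

Forward pass:
ES_A = 0; EF_A = 15
ES_B = 15; EF_B = 15+5 = 20
ES_C = 15; EF_C = 15+14 = 29
ES_D = 15; EF_D = 15+5 = 20
ES_E = max(EF_A=15, EF_B=20) = 20; EF_E = 20+4 = 24
ES_F = max(EF_C=29, EF_D=20) = 29; EF_F = 29+9 = 38
ES_G = 15; EF_G = 15+13 = 28
ES_H = 15; EF_H = 15+15 = 30
ES_I = max(EF_E=24, EF_F=38, EF_G=28, EF_H=30) = 38; EF_I = 38+6 = 44
Expected project duration μ = 44 days. Critical path: A → C → F → I.

Variance along critical path = 5.444 + 1.778 + 7.111 + 1.778 = 16.111
σ = √16.111 = 4.014 days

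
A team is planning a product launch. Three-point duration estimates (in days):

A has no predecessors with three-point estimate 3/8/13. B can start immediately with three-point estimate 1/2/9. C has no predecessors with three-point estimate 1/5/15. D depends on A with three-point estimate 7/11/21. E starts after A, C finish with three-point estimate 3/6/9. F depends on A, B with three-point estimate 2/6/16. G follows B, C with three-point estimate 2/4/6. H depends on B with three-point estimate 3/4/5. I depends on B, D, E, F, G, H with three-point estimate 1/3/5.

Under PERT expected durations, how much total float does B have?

te_A = (3 + 4·8 + 13)/6 = 48/6 = 8
te_B = (1 + 4·2 + 9)/6 = 18/6 = 3
te_C = (1 + 4·5 + 15)/6 = 36/6 = 6
te_D = (7 + 4·11 + 21)/6 = 72/6 = 12
te_E = (3 + 4·6 + 9)/6 = 36/6 = 6
te_F = (2 + 4·6 + 16)/6 = 42/6 = 7
te_G = (2 + 4·4 + 6)/6 = 24/6 = 4
te_H = (3 + 4·4 + 5)/6 = 24/6 = 4
te_I = (1 + 4·3 + 5)/6 = 18/6 = 3

Forward pass:
ES_A = 0; EF_A = 8
ES_B = 0; EF_B = 3
ES_C = 0; EF_C = 6
ES_D = 8; EF_D = 8+12 = 20
ES_E = max(EF_A=8, EF_C=6) = 8; EF_E = 8+6 = 14
ES_F = max(EF_A=8, EF_B=3) = 8; EF_F = 8+7 = 15
ES_G = max(EF_B=3, EF_C=6) = 6; EF_G = 6+4 = 10
ES_H = 3; EF_H = 3+4 = 7
ES_I = max(EF_B=3, EF_D=20, EF_E=14, EF_F=15, EF_G=10, EF_H=7) = 20; EF_I = 20+3 = 23
Expected project duration μ = 23 days. Critical path: A → D → I.

Backward pass:
LF_I = 23; LS_I = 23−3 = 20
LF_H = LS_I = 20; LS_H = 20−4 = 16
LF_G = LS_I = 20; LS_G = 20−4 = 16
LF_F = LS_I = 20; LS_F = 20−7 = 13
LF_E = LS_I = 20; LS_E = 20−6 = 14
LF_D = LS_I = 20; LS_D = 20−12 = 8
LF_C = min(LS_E=14, LS_G=16) = 14; LS_C = 14−6 = 8
LF_B = min(LS_F=13, LS_G=16, LS_H=16, LS_I=20) = 13; LS_B = 13−3 = 10
LF_A = min(LS_D=8, LS_E=14, LS_F=13) = 8; LS_A = 8−8 = 0
Slack_B = LS_B − ES_B = 10 − 0 = 10

10 days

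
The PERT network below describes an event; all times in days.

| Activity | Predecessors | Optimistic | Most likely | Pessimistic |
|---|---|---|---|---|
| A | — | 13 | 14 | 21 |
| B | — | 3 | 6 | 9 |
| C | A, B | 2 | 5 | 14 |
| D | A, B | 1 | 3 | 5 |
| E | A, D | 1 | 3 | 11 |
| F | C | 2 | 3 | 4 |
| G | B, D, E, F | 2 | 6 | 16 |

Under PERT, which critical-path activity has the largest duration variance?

te_A = (13 + 4·14 + 21)/6 = 90/6 = 15; σ²_A = ((21−13)/6)² = 1.778
te_B = (3 + 4·6 + 9)/6 = 36/6 = 6; σ²_B = ((9−3)/6)² = 1.000
te_C = (2 + 4·5 + 14)/6 = 36/6 = 6; σ²_C = ((14−2)/6)² = 4.000
te_D = (1 + 4·3 + 5)/6 = 18/6 = 3; σ²_D = ((5−1)/6)² = 0.444
te_E = (1 + 4·3 + 11)/6 = 24/6 = 4; σ²_E = ((11−1)/6)² = 2.778
te_F = (2 + 4·3 + 4)/6 = 18/6 = 3; σ²_F = ((4−2)/6)² = 0.111
te_G = (2 + 4·6 + 16)/6 = 42/6 = 7; σ²_G = ((16−2)/6)² = 5.444

Forward pass:
ES_A = 0; EF_A = 15
ES_B = 0; EF_B = 6
ES_C = max(EF_A=15, EF_B=6) = 15; EF_C = 15+6 = 21
ES_D = max(EF_A=15, EF_B=6) = 15; EF_D = 15+3 = 18
ES_E = max(EF_A=15, EF_D=18) = 18; EF_E = 18+4 = 22
ES_F = 21; EF_F = 21+3 = 24
ES_G = max(EF_B=6, EF_D=18, EF_E=22, EF_F=24) = 24; EF_G = 24+7 = 31
Expected project duration μ = 31 days. Critical path: A → C → F → G.

Variances on critical path: σ²_A=1.778, σ²_C=4.000, σ²_F=0.111, σ²_G=5.444.
Largest is σ²_G = 5.444.

G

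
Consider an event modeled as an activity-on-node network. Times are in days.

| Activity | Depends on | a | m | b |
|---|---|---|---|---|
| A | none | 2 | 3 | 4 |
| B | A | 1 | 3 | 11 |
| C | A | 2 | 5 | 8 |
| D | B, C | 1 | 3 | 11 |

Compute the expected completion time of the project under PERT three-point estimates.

te_A = (2 + 4·3 + 4)/6 = 18/6 = 3
te_B = (1 + 4·3 + 11)/6 = 24/6 = 4
te_C = (2 + 4·5 + 8)/6 = 30/6 = 5
te_D = (1 + 4·3 + 11)/6 = 24/6 = 4

Forward pass:
ES_A = 0; EF_A = 3
ES_B = 3; EF_B = 3+4 = 7
ES_C = 3; EF_C = 3+5 = 8
ES_D = max(EF_B=7, EF_C=8) = 8; EF_D = 8+4 = 12
Expected project duration μ = 12 days. Critical path: A → C → D.

12 days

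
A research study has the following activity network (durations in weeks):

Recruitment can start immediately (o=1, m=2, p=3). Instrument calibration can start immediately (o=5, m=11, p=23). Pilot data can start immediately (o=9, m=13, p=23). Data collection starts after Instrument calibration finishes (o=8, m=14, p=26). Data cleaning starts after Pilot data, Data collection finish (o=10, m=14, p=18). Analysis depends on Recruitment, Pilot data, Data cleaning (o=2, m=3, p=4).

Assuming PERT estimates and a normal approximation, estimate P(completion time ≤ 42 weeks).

0.327

te_Recruitment = (1 + 4·2 + 3)/6 = 12/6 = 2; σ²_Recruitment = ((3−1)/6)² = 0.111
te_Instrument calibration = (5 + 4·11 + 23)/6 = 72/6 = 12; σ²_Instrument calibration = ((23−5)/6)² = 9.000
te_Pilot data = (9 + 4·13 + 23)/6 = 84/6 = 14; σ²_Pilot data = ((23−9)/6)² = 5.444
te_Data collection = (8 + 4·14 + 26)/6 = 90/6 = 15; σ²_Data collection = ((26−8)/6)² = 9.000
te_Data cleaning = (10 + 4·14 + 18)/6 = 84/6 = 14; σ²_Data cleaning = ((18−10)/6)² = 1.778
te_Analysis = (2 + 4·3 + 4)/6 = 18/6 = 3; σ²_Analysis = ((4−2)/6)² = 0.111

Forward pass:
ES_Recruitment = 0; EF_Recruitment = 2
ES_Instrument calibration = 0; EF_Instrument calibration = 12
ES_Pilot data = 0; EF_Pilot data = 14
ES_Data collection = 12; EF_Data collection = 12+15 = 27
ES_Data cleaning = max(EF_Pilot data=14, EF_Data collection=27) = 27; EF_Data cleaning = 27+14 = 41
ES_Analysis = max(EF_Recruitment=2, EF_Pilot data=14, EF_Data cleaning=41) = 41; EF_Analysis = 41+3 = 44
Expected project duration μ = 44 weeks. Critical path: Instrument calibration → Data collection → Data cleaning → Analysis.

Variance along critical path = 9.000 + 9.000 + 1.778 + 0.111 = 19.889; σ = √19.889 = 4.460 weeks.
Z = (42 − 44) / 4.460 = -0.448
P(T ≤ 42) = Φ(-0.448) ≈ 0.327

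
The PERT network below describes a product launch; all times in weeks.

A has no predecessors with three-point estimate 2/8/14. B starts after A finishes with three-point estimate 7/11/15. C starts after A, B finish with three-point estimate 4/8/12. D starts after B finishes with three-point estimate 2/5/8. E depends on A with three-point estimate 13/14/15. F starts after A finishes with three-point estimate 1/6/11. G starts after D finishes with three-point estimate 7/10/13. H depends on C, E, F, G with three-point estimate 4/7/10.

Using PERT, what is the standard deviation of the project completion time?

2.96 weeks

te_A = (2 + 4·8 + 14)/6 = 48/6 = 8; σ²_A = ((14−2)/6)² = 4.000
te_B = (7 + 4·11 + 15)/6 = 66/6 = 11; σ²_B = ((15−7)/6)² = 1.778
te_C = (4 + 4·8 + 12)/6 = 48/6 = 8; σ²_C = ((12−4)/6)² = 1.778
te_D = (2 + 4·5 + 8)/6 = 30/6 = 5; σ²_D = ((8−2)/6)² = 1.000
te_E = (13 + 4·14 + 15)/6 = 84/6 = 14; σ²_E = ((15−13)/6)² = 0.111
te_F = (1 + 4·6 + 11)/6 = 36/6 = 6; σ²_F = ((11−1)/6)² = 2.778
te_G = (7 + 4·10 + 13)/6 = 60/6 = 10; σ²_G = ((13−7)/6)² = 1.000
te_H = (4 + 4·7 + 10)/6 = 42/6 = 7; σ²_H = ((10−4)/6)² = 1.000

Forward pass:
ES_A = 0; EF_A = 8
ES_B = 8; EF_B = 8+11 = 19
ES_C = max(EF_A=8, EF_B=19) = 19; EF_C = 19+8 = 27
ES_D = 19; EF_D = 19+5 = 24
ES_E = 8; EF_E = 8+14 = 22
ES_F = 8; EF_F = 8+6 = 14
ES_G = 24; EF_G = 24+10 = 34
ES_H = max(EF_C=27, EF_E=22, EF_F=14, EF_G=34) = 34; EF_H = 34+7 = 41
Expected project duration μ = 41 weeks. Critical path: A → B → D → G → H.

Variance along critical path = 4.000 + 1.778 + 1.000 + 1.000 + 1.000 = 8.778
σ = √8.778 = 2.963 weeks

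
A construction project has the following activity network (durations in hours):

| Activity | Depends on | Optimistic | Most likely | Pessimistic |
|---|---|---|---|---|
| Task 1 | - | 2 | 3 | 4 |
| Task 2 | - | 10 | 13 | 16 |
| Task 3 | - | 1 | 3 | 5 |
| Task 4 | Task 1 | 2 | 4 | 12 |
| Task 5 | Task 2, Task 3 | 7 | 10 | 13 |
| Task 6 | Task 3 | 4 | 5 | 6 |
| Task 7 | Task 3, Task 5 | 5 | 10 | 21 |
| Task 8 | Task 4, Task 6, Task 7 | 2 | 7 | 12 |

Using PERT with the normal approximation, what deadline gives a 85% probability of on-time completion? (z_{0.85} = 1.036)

te_Task 1 = (2 + 4·3 + 4)/6 = 18/6 = 3; σ²_Task 1 = ((4−2)/6)² = 0.111
te_Task 2 = (10 + 4·13 + 16)/6 = 78/6 = 13; σ²_Task 2 = ((16−10)/6)² = 1.000
te_Task 3 = (1 + 4·3 + 5)/6 = 18/6 = 3; σ²_Task 3 = ((5−1)/6)² = 0.444
te_Task 4 = (2 + 4·4 + 12)/6 = 30/6 = 5; σ²_Task 4 = ((12−2)/6)² = 2.778
te_Task 5 = (7 + 4·10 + 13)/6 = 60/6 = 10; σ²_Task 5 = ((13−7)/6)² = 1.000
te_Task 6 = (4 + 4·5 + 6)/6 = 30/6 = 5; σ²_Task 6 = ((6−4)/6)² = 0.111
te_Task 7 = (5 + 4·10 + 21)/6 = 66/6 = 11; σ²_Task 7 = ((21−5)/6)² = 7.111
te_Task 8 = (2 + 4·7 + 12)/6 = 42/6 = 7; σ²_Task 8 = ((12−2)/6)² = 2.778

Forward pass:
ES_Task 1 = 0; EF_Task 1 = 3
ES_Task 2 = 0; EF_Task 2 = 13
ES_Task 3 = 0; EF_Task 3 = 3
ES_Task 4 = 3; EF_Task 4 = 3+5 = 8
ES_Task 5 = max(EF_Task 2=13, EF_Task 3=3) = 13; EF_Task 5 = 13+10 = 23
ES_Task 6 = 3; EF_Task 6 = 3+5 = 8
ES_Task 7 = max(EF_Task 3=3, EF_Task 5=23) = 23; EF_Task 7 = 23+11 = 34
ES_Task 8 = max(EF_Task 4=8, EF_Task 6=8, EF_Task 7=34) = 34; EF_Task 8 = 34+7 = 41
Expected project duration μ = 41 hours. Critical path: Task 2 → Task 5 → Task 7 → Task 8.

Variance along critical path = 1.000 + 1.000 + 7.111 + 2.778 = 11.889; σ = 3.448 hours.
D = μ + z·σ = 41 + 1.036·3.448 = 44.6 hours

44.6 hours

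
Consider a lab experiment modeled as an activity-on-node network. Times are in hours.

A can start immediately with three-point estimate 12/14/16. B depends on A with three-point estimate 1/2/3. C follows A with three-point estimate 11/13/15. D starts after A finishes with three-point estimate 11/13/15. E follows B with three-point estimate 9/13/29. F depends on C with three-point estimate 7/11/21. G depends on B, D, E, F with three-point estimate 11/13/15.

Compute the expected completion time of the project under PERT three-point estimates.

52 hours

te_A = (12 + 4·14 + 16)/6 = 84/6 = 14
te_B = (1 + 4·2 + 3)/6 = 12/6 = 2
te_C = (11 + 4·13 + 15)/6 = 78/6 = 13
te_D = (11 + 4·13 + 15)/6 = 78/6 = 13
te_E = (9 + 4·13 + 29)/6 = 90/6 = 15
te_F = (7 + 4·11 + 21)/6 = 72/6 = 12
te_G = (11 + 4·13 + 15)/6 = 78/6 = 13

Forward pass:
ES_A = 0; EF_A = 14
ES_B = 14; EF_B = 14+2 = 16
ES_C = 14; EF_C = 14+13 = 27
ES_D = 14; EF_D = 14+13 = 27
ES_E = 16; EF_E = 16+15 = 31
ES_F = 27; EF_F = 27+12 = 39
ES_G = max(EF_B=16, EF_D=27, EF_E=31, EF_F=39) = 39; EF_G = 39+13 = 52
Expected project duration μ = 52 hours. Critical path: A → C → F → G.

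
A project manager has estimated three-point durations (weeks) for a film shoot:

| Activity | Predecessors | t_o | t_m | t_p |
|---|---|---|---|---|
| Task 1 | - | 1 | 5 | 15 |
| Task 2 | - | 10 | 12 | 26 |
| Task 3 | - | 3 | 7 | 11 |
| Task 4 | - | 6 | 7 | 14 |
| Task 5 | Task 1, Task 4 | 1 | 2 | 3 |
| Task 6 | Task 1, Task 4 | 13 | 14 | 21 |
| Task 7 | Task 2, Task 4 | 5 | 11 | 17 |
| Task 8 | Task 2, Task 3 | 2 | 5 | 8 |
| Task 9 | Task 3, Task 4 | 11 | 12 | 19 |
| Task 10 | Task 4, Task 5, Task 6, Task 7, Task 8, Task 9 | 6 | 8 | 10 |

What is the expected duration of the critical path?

33 weeks

te_Task 1 = (1 + 4·5 + 15)/6 = 36/6 = 6
te_Task 2 = (10 + 4·12 + 26)/6 = 84/6 = 14
te_Task 3 = (3 + 4·7 + 11)/6 = 42/6 = 7
te_Task 4 = (6 + 4·7 + 14)/6 = 48/6 = 8
te_Task 5 = (1 + 4·2 + 3)/6 = 12/6 = 2
te_Task 6 = (13 + 4·14 + 21)/6 = 90/6 = 15
te_Task 7 = (5 + 4·11 + 17)/6 = 66/6 = 11
te_Task 8 = (2 + 4·5 + 8)/6 = 30/6 = 5
te_Task 9 = (11 + 4·12 + 19)/6 = 78/6 = 13
te_Task 10 = (6 + 4·8 + 10)/6 = 48/6 = 8

Forward pass:
ES_Task 1 = 0; EF_Task 1 = 6
ES_Task 2 = 0; EF_Task 2 = 14
ES_Task 3 = 0; EF_Task 3 = 7
ES_Task 4 = 0; EF_Task 4 = 8
ES_Task 5 = max(EF_Task 1=6, EF_Task 4=8) = 8; EF_Task 5 = 8+2 = 10
ES_Task 6 = max(EF_Task 1=6, EF_Task 4=8) = 8; EF_Task 6 = 8+15 = 23
ES_Task 7 = max(EF_Task 2=14, EF_Task 4=8) = 14; EF_Task 7 = 14+11 = 25
ES_Task 8 = max(EF_Task 2=14, EF_Task 3=7) = 14; EF_Task 8 = 14+5 = 19
ES_Task 9 = max(EF_Task 3=7, EF_Task 4=8) = 8; EF_Task 9 = 8+13 = 21
ES_Task 10 = max(EF_Task 4=8, EF_Task 5=10, EF_Task 6=23, EF_Task 7=25, EF_Task 8=19, EF_Task 9=21) = 25; EF_Task 10 = 25+8 = 33
Expected project duration μ = 33 weeks. Critical path: Task 2 → Task 7 → Task 10.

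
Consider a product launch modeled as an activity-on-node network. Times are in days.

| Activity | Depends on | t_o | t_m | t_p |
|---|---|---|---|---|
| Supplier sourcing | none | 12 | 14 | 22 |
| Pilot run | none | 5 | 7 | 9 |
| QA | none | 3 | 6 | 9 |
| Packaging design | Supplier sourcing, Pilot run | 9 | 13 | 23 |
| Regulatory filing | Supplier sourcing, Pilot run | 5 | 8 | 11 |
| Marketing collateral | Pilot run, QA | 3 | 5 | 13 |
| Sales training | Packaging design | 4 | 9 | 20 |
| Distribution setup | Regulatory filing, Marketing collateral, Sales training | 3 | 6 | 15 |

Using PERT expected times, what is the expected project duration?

46 days

te_Supplier sourcing = (12 + 4·14 + 22)/6 = 90/6 = 15
te_Pilot run = (5 + 4·7 + 9)/6 = 42/6 = 7
te_QA = (3 + 4·6 + 9)/6 = 36/6 = 6
te_Packaging design = (9 + 4·13 + 23)/6 = 84/6 = 14
te_Regulatory filing = (5 + 4·8 + 11)/6 = 48/6 = 8
te_Marketing collateral = (3 + 4·5 + 13)/6 = 36/6 = 6
te_Sales training = (4 + 4·9 + 20)/6 = 60/6 = 10
te_Distribution setup = (3 + 4·6 + 15)/6 = 42/6 = 7

Forward pass:
ES_Supplier sourcing = 0; EF_Supplier sourcing = 15
ES_Pilot run = 0; EF_Pilot run = 7
ES_QA = 0; EF_QA = 6
ES_Packaging design = max(EF_Supplier sourcing=15, EF_Pilot run=7) = 15; EF_Packaging design = 15+14 = 29
ES_Regulatory filing = max(EF_Supplier sourcing=15, EF_Pilot run=7) = 15; EF_Regulatory filing = 15+8 = 23
ES_Marketing collateral = max(EF_Pilot run=7, EF_QA=6) = 7; EF_Marketing collateral = 7+6 = 13
ES_Sales training = 29; EF_Sales training = 29+10 = 39
ES_Distribution setup = max(EF_Regulatory filing=23, EF_Marketing collateral=13, EF_Sales training=39) = 39; EF_Distribution setup = 39+7 = 46
Expected project duration μ = 46 days. Critical path: Supplier sourcing → Packaging design → Sales training → Distribution setup.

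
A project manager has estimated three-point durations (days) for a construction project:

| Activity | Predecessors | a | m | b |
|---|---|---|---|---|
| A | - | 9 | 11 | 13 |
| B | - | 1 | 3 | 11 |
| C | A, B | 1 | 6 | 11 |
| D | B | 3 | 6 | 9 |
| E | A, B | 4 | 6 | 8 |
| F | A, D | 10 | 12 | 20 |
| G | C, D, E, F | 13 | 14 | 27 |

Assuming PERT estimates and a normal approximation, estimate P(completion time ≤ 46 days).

te_A = (9 + 4·11 + 13)/6 = 66/6 = 11; σ²_A = ((13−9)/6)² = 0.444
te_B = (1 + 4·3 + 11)/6 = 24/6 = 4; σ²_B = ((11−1)/6)² = 2.778
te_C = (1 + 4·6 + 11)/6 = 36/6 = 6; σ²_C = ((11−1)/6)² = 2.778
te_D = (3 + 4·6 + 9)/6 = 36/6 = 6; σ²_D = ((9−3)/6)² = 1.000
te_E = (4 + 4·6 + 8)/6 = 36/6 = 6; σ²_E = ((8−4)/6)² = 0.444
te_F = (10 + 4·12 + 20)/6 = 78/6 = 13; σ²_F = ((20−10)/6)² = 2.778
te_G = (13 + 4·14 + 27)/6 = 96/6 = 16; σ²_G = ((27−13)/6)² = 5.444

Forward pass:
ES_A = 0; EF_A = 11
ES_B = 0; EF_B = 4
ES_C = max(EF_A=11, EF_B=4) = 11; EF_C = 11+6 = 17
ES_D = 4; EF_D = 4+6 = 10
ES_E = max(EF_A=11, EF_B=4) = 11; EF_E = 11+6 = 17
ES_F = max(EF_A=11, EF_D=10) = 11; EF_F = 11+13 = 24
ES_G = max(EF_C=17, EF_D=10, EF_E=17, EF_F=24) = 24; EF_G = 24+16 = 40
Expected project duration μ = 40 days. Critical path: A → F → G.

Variance along critical path = 0.444 + 2.778 + 5.444 = 8.667; σ = √8.667 = 2.944 days.
Z = (46 − 40) / 2.944 = 2.038
P(T ≤ 46) = Φ(2.038) ≈ 0.979

0.979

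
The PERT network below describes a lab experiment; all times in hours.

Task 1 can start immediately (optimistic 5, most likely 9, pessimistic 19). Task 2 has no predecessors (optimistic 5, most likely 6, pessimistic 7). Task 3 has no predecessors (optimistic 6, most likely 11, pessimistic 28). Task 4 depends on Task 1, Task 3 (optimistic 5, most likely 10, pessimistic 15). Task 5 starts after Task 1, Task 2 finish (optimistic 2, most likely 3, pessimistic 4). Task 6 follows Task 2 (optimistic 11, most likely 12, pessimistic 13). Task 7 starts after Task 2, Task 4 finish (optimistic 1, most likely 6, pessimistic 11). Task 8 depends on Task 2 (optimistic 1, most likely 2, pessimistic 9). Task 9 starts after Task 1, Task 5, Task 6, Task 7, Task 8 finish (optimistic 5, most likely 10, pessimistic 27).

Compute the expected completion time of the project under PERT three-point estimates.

te_Task 1 = (5 + 4·9 + 19)/6 = 60/6 = 10
te_Task 2 = (5 + 4·6 + 7)/6 = 36/6 = 6
te_Task 3 = (6 + 4·11 + 28)/6 = 78/6 = 13
te_Task 4 = (5 + 4·10 + 15)/6 = 60/6 = 10
te_Task 5 = (2 + 4·3 + 4)/6 = 18/6 = 3
te_Task 6 = (11 + 4·12 + 13)/6 = 72/6 = 12
te_Task 7 = (1 + 4·6 + 11)/6 = 36/6 = 6
te_Task 8 = (1 + 4·2 + 9)/6 = 18/6 = 3
te_Task 9 = (5 + 4·10 + 27)/6 = 72/6 = 12

Forward pass:
ES_Task 1 = 0; EF_Task 1 = 10
ES_Task 2 = 0; EF_Task 2 = 6
ES_Task 3 = 0; EF_Task 3 = 13
ES_Task 4 = max(EF_Task 1=10, EF_Task 3=13) = 13; EF_Task 4 = 13+10 = 23
ES_Task 5 = max(EF_Task 1=10, EF_Task 2=6) = 10; EF_Task 5 = 10+3 = 13
ES_Task 6 = 6; EF_Task 6 = 6+12 = 18
ES_Task 7 = max(EF_Task 2=6, EF_Task 4=23) = 23; EF_Task 7 = 23+6 = 29
ES_Task 8 = 6; EF_Task 8 = 6+3 = 9
ES_Task 9 = max(EF_Task 1=10, EF_Task 5=13, EF_Task 6=18, EF_Task 7=29, EF_Task 8=9) = 29; EF_Task 9 = 29+12 = 41
Expected project duration μ = 41 hours. Critical path: Task 3 → Task 4 → Task 7 → Task 9.

41 hours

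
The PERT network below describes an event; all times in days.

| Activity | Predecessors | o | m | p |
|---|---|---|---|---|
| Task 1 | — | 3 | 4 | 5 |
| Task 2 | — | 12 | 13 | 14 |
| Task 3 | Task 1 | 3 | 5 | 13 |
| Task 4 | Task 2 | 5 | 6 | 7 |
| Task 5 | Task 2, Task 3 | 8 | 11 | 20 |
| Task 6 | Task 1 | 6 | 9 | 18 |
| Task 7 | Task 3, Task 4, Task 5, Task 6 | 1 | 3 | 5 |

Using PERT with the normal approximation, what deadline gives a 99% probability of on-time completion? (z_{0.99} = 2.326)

33.0 days

te_Task 1 = (3 + 4·4 + 5)/6 = 24/6 = 4; σ²_Task 1 = ((5−3)/6)² = 0.111
te_Task 2 = (12 + 4·13 + 14)/6 = 78/6 = 13; σ²_Task 2 = ((14−12)/6)² = 0.111
te_Task 3 = (3 + 4·5 + 13)/6 = 36/6 = 6; σ²_Task 3 = ((13−3)/6)² = 2.778
te_Task 4 = (5 + 4·6 + 7)/6 = 36/6 = 6; σ²_Task 4 = ((7−5)/6)² = 0.111
te_Task 5 = (8 + 4·11 + 20)/6 = 72/6 = 12; σ²_Task 5 = ((20−8)/6)² = 4.000
te_Task 6 = (6 + 4·9 + 18)/6 = 60/6 = 10; σ²_Task 6 = ((18−6)/6)² = 4.000
te_Task 7 = (1 + 4·3 + 5)/6 = 18/6 = 3; σ²_Task 7 = ((5−1)/6)² = 0.444

Forward pass:
ES_Task 1 = 0; EF_Task 1 = 4
ES_Task 2 = 0; EF_Task 2 = 13
ES_Task 3 = 4; EF_Task 3 = 4+6 = 10
ES_Task 4 = 13; EF_Task 4 = 13+6 = 19
ES_Task 5 = max(EF_Task 2=13, EF_Task 3=10) = 13; EF_Task 5 = 13+12 = 25
ES_Task 6 = 4; EF_Task 6 = 4+10 = 14
ES_Task 7 = max(EF_Task 3=10, EF_Task 4=19, EF_Task 5=25, EF_Task 6=14) = 25; EF_Task 7 = 25+3 = 28
Expected project duration μ = 28 days. Critical path: Task 2 → Task 5 → Task 7.

Variance along critical path = 0.111 + 4.000 + 0.444 = 4.556; σ = 2.134 days.
D = μ + z·σ = 28 + 2.326·2.134 = 33.0 days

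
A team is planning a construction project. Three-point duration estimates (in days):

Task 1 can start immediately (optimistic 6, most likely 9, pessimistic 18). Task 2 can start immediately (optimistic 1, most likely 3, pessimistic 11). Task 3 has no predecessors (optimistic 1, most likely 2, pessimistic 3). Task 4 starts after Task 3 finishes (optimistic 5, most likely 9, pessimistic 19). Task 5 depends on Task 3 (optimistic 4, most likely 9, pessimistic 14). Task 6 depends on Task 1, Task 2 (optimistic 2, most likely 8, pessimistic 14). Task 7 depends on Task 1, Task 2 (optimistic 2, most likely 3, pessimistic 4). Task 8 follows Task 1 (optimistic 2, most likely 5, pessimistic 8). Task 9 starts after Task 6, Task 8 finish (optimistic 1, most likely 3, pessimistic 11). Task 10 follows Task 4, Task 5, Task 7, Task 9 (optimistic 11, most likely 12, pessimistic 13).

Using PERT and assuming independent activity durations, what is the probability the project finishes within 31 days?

te_Task 1 = (6 + 4·9 + 18)/6 = 60/6 = 10; σ²_Task 1 = ((18−6)/6)² = 4.000
te_Task 2 = (1 + 4·3 + 11)/6 = 24/6 = 4; σ²_Task 2 = ((11−1)/6)² = 2.778
te_Task 3 = (1 + 4·2 + 3)/6 = 12/6 = 2; σ²_Task 3 = ((3−1)/6)² = 0.111
te_Task 4 = (5 + 4·9 + 19)/6 = 60/6 = 10; σ²_Task 4 = ((19−5)/6)² = 5.444
te_Task 5 = (4 + 4·9 + 14)/6 = 54/6 = 9; σ²_Task 5 = ((14−4)/6)² = 2.778
te_Task 6 = (2 + 4·8 + 14)/6 = 48/6 = 8; σ²_Task 6 = ((14−2)/6)² = 4.000
te_Task 7 = (2 + 4·3 + 4)/6 = 18/6 = 3; σ²_Task 7 = ((4−2)/6)² = 0.111
te_Task 8 = (2 + 4·5 + 8)/6 = 30/6 = 5; σ²_Task 8 = ((8−2)/6)² = 1.000
te_Task 9 = (1 + 4·3 + 11)/6 = 24/6 = 4; σ²_Task 9 = ((11−1)/6)² = 2.778
te_Task 10 = (11 + 4·12 + 13)/6 = 72/6 = 12; σ²_Task 10 = ((13−11)/6)² = 0.111

Forward pass:
ES_Task 1 = 0; EF_Task 1 = 10
ES_Task 2 = 0; EF_Task 2 = 4
ES_Task 3 = 0; EF_Task 3 = 2
ES_Task 4 = 2; EF_Task 4 = 2+10 = 12
ES_Task 5 = 2; EF_Task 5 = 2+9 = 11
ES_Task 6 = max(EF_Task 1=10, EF_Task 2=4) = 10; EF_Task 6 = 10+8 = 18
ES_Task 7 = max(EF_Task 1=10, EF_Task 2=4) = 10; EF_Task 7 = 10+3 = 13
ES_Task 8 = 10; EF_Task 8 = 10+5 = 15
ES_Task 9 = max(EF_Task 6=18, EF_Task 8=15) = 18; EF_Task 9 = 18+4 = 22
ES_Task 10 = max(EF_Task 4=12, EF_Task 5=11, EF_Task 7=13, EF_Task 9=22) = 22; EF_Task 10 = 22+12 = 34
Expected project duration μ = 34 days. Critical path: Task 1 → Task 6 → Task 9 → Task 10.

Variance along critical path = 4.000 + 4.000 + 2.778 + 0.111 = 10.889; σ = √10.889 = 3.300 days.
Z = (31 − 34) / 3.300 = -0.909
P(T ≤ 31) = Φ(-0.909) ≈ 0.182

0.182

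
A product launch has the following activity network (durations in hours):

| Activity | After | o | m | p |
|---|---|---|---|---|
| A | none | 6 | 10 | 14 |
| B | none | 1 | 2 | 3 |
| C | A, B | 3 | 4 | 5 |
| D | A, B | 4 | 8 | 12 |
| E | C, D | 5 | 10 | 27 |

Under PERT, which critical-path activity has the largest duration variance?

E

te_A = (6 + 4·10 + 14)/6 = 60/6 = 10; σ²_A = ((14−6)/6)² = 1.778
te_B = (1 + 4·2 + 3)/6 = 12/6 = 2; σ²_B = ((3−1)/6)² = 0.111
te_C = (3 + 4·4 + 5)/6 = 24/6 = 4; σ²_C = ((5−3)/6)² = 0.111
te_D = (4 + 4·8 + 12)/6 = 48/6 = 8; σ²_D = ((12−4)/6)² = 1.778
te_E = (5 + 4·10 + 27)/6 = 72/6 = 12; σ²_E = ((27−5)/6)² = 13.444

Forward pass:
ES_A = 0; EF_A = 10
ES_B = 0; EF_B = 2
ES_C = max(EF_A=10, EF_B=2) = 10; EF_C = 10+4 = 14
ES_D = max(EF_A=10, EF_B=2) = 10; EF_D = 10+8 = 18
ES_E = max(EF_C=14, EF_D=18) = 18; EF_E = 18+12 = 30
Expected project duration μ = 30 hours. Critical path: A → D → E.

Variances on critical path: σ²_A=1.778, σ²_D=1.778, σ²_E=13.444.
Largest is σ²_E = 13.444.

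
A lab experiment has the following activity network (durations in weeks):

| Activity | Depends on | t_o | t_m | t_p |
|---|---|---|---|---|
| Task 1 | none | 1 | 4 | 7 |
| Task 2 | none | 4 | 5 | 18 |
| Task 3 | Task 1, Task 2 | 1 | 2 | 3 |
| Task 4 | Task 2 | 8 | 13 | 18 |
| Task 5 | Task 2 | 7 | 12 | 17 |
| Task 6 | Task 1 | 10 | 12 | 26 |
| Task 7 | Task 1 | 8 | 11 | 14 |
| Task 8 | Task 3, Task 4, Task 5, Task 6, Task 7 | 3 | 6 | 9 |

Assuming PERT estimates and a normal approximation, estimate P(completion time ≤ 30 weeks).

0.906

te_Task 1 = (1 + 4·4 + 7)/6 = 24/6 = 4; σ²_Task 1 = ((7−1)/6)² = 1.000
te_Task 2 = (4 + 4·5 + 18)/6 = 42/6 = 7; σ²_Task 2 = ((18−4)/6)² = 5.444
te_Task 3 = (1 + 4·2 + 3)/6 = 12/6 = 2; σ²_Task 3 = ((3−1)/6)² = 0.111
te_Task 4 = (8 + 4·13 + 18)/6 = 78/6 = 13; σ²_Task 4 = ((18−8)/6)² = 2.778
te_Task 5 = (7 + 4·12 + 17)/6 = 72/6 = 12; σ²_Task 5 = ((17−7)/6)² = 2.778
te_Task 6 = (10 + 4·12 + 26)/6 = 84/6 = 14; σ²_Task 6 = ((26−10)/6)² = 7.111
te_Task 7 = (8 + 4·11 + 14)/6 = 66/6 = 11; σ²_Task 7 = ((14−8)/6)² = 1.000
te_Task 8 = (3 + 4·6 + 9)/6 = 36/6 = 6; σ²_Task 8 = ((9−3)/6)² = 1.000

Forward pass:
ES_Task 1 = 0; EF_Task 1 = 4
ES_Task 2 = 0; EF_Task 2 = 7
ES_Task 3 = max(EF_Task 1=4, EF_Task 2=7) = 7; EF_Task 3 = 7+2 = 9
ES_Task 4 = 7; EF_Task 4 = 7+13 = 20
ES_Task 5 = 7; EF_Task 5 = 7+12 = 19
ES_Task 6 = 4; EF_Task 6 = 4+14 = 18
ES_Task 7 = 4; EF_Task 7 = 4+11 = 15
ES_Task 8 = max(EF_Task 3=9, EF_Task 4=20, EF_Task 5=19, EF_Task 6=18, EF_Task 7=15) = 20; EF_Task 8 = 20+6 = 26
Expected project duration μ = 26 weeks. Critical path: Task 2 → Task 4 → Task 8.

Variance along critical path = 5.444 + 2.778 + 1.000 = 9.222; σ = √9.222 = 3.037 weeks.
Z = (30 − 26) / 3.037 = 1.317
P(T ≤ 30) = Φ(1.317) ≈ 0.906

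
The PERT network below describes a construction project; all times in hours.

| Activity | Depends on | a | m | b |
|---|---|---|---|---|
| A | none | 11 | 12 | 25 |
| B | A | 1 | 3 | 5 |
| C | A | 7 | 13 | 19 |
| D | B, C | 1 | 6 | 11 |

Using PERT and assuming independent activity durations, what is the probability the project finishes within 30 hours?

0.195

te_A = (11 + 4·12 + 25)/6 = 84/6 = 14; σ²_A = ((25−11)/6)² = 5.444
te_B = (1 + 4·3 + 5)/6 = 18/6 = 3; σ²_B = ((5−1)/6)² = 0.444
te_C = (7 + 4·13 + 19)/6 = 78/6 = 13; σ²_C = ((19−7)/6)² = 4.000
te_D = (1 + 4·6 + 11)/6 = 36/6 = 6; σ²_D = ((11−1)/6)² = 2.778

Forward pass:
ES_A = 0; EF_A = 14
ES_B = 14; EF_B = 14+3 = 17
ES_C = 14; EF_C = 14+13 = 27
ES_D = max(EF_B=17, EF_C=27) = 27; EF_D = 27+6 = 33
Expected project duration μ = 33 hours. Critical path: A → C → D.

Variance along critical path = 5.444 + 4.000 + 2.778 = 12.222; σ = √12.222 = 3.496 hours.
Z = (30 − 33) / 3.496 = -0.858
P(T ≤ 30) = Φ(-0.858) ≈ 0.195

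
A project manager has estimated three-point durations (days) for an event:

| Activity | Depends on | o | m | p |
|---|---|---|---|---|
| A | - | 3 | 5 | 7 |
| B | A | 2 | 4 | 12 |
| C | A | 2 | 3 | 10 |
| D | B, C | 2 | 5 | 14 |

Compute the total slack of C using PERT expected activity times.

te_A = (3 + 4·5 + 7)/6 = 30/6 = 5
te_B = (2 + 4·4 + 12)/6 = 30/6 = 5
te_C = (2 + 4·3 + 10)/6 = 24/6 = 4
te_D = (2 + 4·5 + 14)/6 = 36/6 = 6

Forward pass:
ES_A = 0; EF_A = 5
ES_B = 5; EF_B = 5+5 = 10
ES_C = 5; EF_C = 5+4 = 9
ES_D = max(EF_B=10, EF_C=9) = 10; EF_D = 10+6 = 16
Expected project duration μ = 16 days. Critical path: A → B → D.

Backward pass:
LF_D = 16; LS_D = 16−6 = 10
LF_C = LS_D = 10; LS_C = 10−4 = 6
LF_B = LS_D = 10; LS_B = 10−5 = 5
LF_A = min(LS_B=5, LS_C=6) = 5; LS_A = 5−5 = 0
Slack_C = LS_C − ES_C = 6 − 5 = 1

1 days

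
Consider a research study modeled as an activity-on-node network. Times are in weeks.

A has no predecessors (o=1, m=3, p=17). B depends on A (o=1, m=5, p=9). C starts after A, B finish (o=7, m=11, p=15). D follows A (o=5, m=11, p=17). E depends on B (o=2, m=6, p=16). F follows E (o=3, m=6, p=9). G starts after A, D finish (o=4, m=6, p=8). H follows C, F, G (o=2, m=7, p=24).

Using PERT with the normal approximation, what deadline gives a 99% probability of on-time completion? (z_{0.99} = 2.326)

te_A = (1 + 4·3 + 17)/6 = 30/6 = 5; σ²_A = ((17−1)/6)² = 7.111
te_B = (1 + 4·5 + 9)/6 = 30/6 = 5; σ²_B = ((9−1)/6)² = 1.778
te_C = (7 + 4·11 + 15)/6 = 66/6 = 11; σ²_C = ((15−7)/6)² = 1.778
te_D = (5 + 4·11 + 17)/6 = 66/6 = 11; σ²_D = ((17−5)/6)² = 4.000
te_E = (2 + 4·6 + 16)/6 = 42/6 = 7; σ²_E = ((16−2)/6)² = 5.444
te_F = (3 + 4·6 + 9)/6 = 36/6 = 6; σ²_F = ((9−3)/6)² = 1.000
te_G = (4 + 4·6 + 8)/6 = 36/6 = 6; σ²_G = ((8−4)/6)² = 0.444
te_H = (2 + 4·7 + 24)/6 = 54/6 = 9; σ²_H = ((24−2)/6)² = 13.444

Forward pass:
ES_A = 0; EF_A = 5
ES_B = 5; EF_B = 5+5 = 10
ES_C = max(EF_A=5, EF_B=10) = 10; EF_C = 10+11 = 21
ES_D = 5; EF_D = 5+11 = 16
ES_E = 10; EF_E = 10+7 = 17
ES_F = 17; EF_F = 17+6 = 23
ES_G = max(EF_A=5, EF_D=16) = 16; EF_G = 16+6 = 22
ES_H = max(EF_C=21, EF_F=23, EF_G=22) = 23; EF_H = 23+9 = 32
Expected project duration μ = 32 weeks. Critical path: A → B → E → F → H.

Variance along critical path = 7.111 + 1.778 + 5.444 + 1.000 + 13.444 = 28.778; σ = 5.364 weeks.
D = μ + z·σ = 32 + 2.326·5.364 = 44.5 weeks

44.5 weeks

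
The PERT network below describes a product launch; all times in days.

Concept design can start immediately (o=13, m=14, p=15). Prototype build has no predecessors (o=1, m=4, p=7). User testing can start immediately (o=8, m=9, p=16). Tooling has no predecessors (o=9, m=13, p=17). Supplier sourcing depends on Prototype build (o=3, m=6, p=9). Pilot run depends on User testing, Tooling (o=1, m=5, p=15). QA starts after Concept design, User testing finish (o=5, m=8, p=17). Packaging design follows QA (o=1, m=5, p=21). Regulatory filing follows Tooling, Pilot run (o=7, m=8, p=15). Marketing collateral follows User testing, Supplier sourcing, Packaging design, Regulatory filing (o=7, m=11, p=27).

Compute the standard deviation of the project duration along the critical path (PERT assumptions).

5.13 days

te_Concept design = (13 + 4·14 + 15)/6 = 84/6 = 14; σ²_Concept design = ((15−13)/6)² = 0.111
te_Prototype build = (1 + 4·4 + 7)/6 = 24/6 = 4; σ²_Prototype build = ((7−1)/6)² = 1.000
te_User testing = (8 + 4·9 + 16)/6 = 60/6 = 10; σ²_User testing = ((16−8)/6)² = 1.778
te_Tooling = (9 + 4·13 + 17)/6 = 78/6 = 13; σ²_Tooling = ((17−9)/6)² = 1.778
te_Supplier sourcing = (3 + 4·6 + 9)/6 = 36/6 = 6; σ²_Supplier sourcing = ((9−3)/6)² = 1.000
te_Pilot run = (1 + 4·5 + 15)/6 = 36/6 = 6; σ²_Pilot run = ((15−1)/6)² = 5.444
te_QA = (5 + 4·8 + 17)/6 = 54/6 = 9; σ²_QA = ((17−5)/6)² = 4.000
te_Packaging design = (1 + 4·5 + 21)/6 = 42/6 = 7; σ²_Packaging design = ((21−1)/6)² = 11.111
te_Regulatory filing = (7 + 4·8 + 15)/6 = 54/6 = 9; σ²_Regulatory filing = ((15−7)/6)² = 1.778
te_Marketing collateral = (7 + 4·11 + 27)/6 = 78/6 = 13; σ²_Marketing collateral = ((27−7)/6)² = 11.111

Forward pass:
ES_Concept design = 0; EF_Concept design = 14
ES_Prototype build = 0; EF_Prototype build = 4
ES_User testing = 0; EF_User testing = 10
ES_Tooling = 0; EF_Tooling = 13
ES_Supplier sourcing = 4; EF_Supplier sourcing = 4+6 = 10
ES_Pilot run = max(EF_User testing=10, EF_Tooling=13) = 13; EF_Pilot run = 13+6 = 19
ES_QA = max(EF_Concept design=14, EF_User testing=10) = 14; EF_QA = 14+9 = 23
ES_Packaging design = 23; EF_Packaging design = 23+7 = 30
ES_Regulatory filing = max(EF_Tooling=13, EF_Pilot run=19) = 19; EF_Regulatory filing = 19+9 = 28
ES_Marketing collateral = max(EF_User testing=10, EF_Supplier sourcing=10, EF_Packaging design=30, EF_Regulatory filing=28) = 30; EF_Marketing collateral = 30+13 = 43
Expected project duration μ = 43 days. Critical path: Concept design → QA → Packaging design → Marketing collateral.

Variance along critical path = 0.111 + 4.000 + 11.111 + 11.111 = 26.333
σ = √26.333 = 5.132 days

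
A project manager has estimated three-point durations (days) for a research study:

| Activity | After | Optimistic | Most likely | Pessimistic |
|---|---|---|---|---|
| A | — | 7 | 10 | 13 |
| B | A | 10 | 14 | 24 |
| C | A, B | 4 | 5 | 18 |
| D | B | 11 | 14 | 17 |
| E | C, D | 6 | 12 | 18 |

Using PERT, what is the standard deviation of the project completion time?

3.38 days

te_A = (7 + 4·10 + 13)/6 = 60/6 = 10; σ²_A = ((13−7)/6)² = 1.000
te_B = (10 + 4·14 + 24)/6 = 90/6 = 15; σ²_B = ((24−10)/6)² = 5.444
te_C = (4 + 4·5 + 18)/6 = 42/6 = 7; σ²_C = ((18−4)/6)² = 5.444
te_D = (11 + 4·14 + 17)/6 = 84/6 = 14; σ²_D = ((17−11)/6)² = 1.000
te_E = (6 + 4·12 + 18)/6 = 72/6 = 12; σ²_E = ((18−6)/6)² = 4.000

Forward pass:
ES_A = 0; EF_A = 10
ES_B = 10; EF_B = 10+15 = 25
ES_C = max(EF_A=10, EF_B=25) = 25; EF_C = 25+7 = 32
ES_D = 25; EF_D = 25+14 = 39
ES_E = max(EF_C=32, EF_D=39) = 39; EF_E = 39+12 = 51
Expected project duration μ = 51 days. Critical path: A → B → D → E.

Variance along critical path = 1.000 + 5.444 + 1.000 + 4.000 = 11.444
σ = √11.444 = 3.383 days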